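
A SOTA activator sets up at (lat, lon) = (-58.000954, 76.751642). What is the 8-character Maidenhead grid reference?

MD81jx09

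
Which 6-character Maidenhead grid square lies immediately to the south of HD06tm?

HD06tl

Latitude subsquare m = 12; −1 → 11 = l.
The longitude characters are unchanged.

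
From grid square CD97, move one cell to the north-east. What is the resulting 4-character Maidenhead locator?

DD08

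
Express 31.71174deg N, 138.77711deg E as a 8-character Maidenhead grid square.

PM91jr30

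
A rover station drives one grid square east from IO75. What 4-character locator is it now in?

Longitude square 7; +1 → 8.
The latitude characters are unchanged.

IO85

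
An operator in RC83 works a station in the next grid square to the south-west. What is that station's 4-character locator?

RC72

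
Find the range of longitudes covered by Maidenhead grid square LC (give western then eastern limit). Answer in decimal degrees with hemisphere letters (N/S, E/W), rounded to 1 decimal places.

Field L=11, C=2: +11·20° lon, +2·10° lat → SW at lon 40°, lat -70°.
Cell spans 20° lon × 10° lat.
west 40.0° E, east 60.0° E.

40.0° E, 60.0° E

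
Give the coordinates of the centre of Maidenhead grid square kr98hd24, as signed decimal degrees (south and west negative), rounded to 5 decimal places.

88.14375, 38.60417

Field K=10, R=17: +10·20° lon, +17·10° lat → SW at lon 20°, lat 80°.
Square 9, 8: +9·2° lon, +8·1° lat → SW at lon 38°, lat 88°.
Subsquare h=7, d=3: +7·0.0833333° lon, +3·0.0416667° lat → SW at lon 38.5833°, lat 88.125°.
Extended square 2, 4: +2·0.00833333° lon, +4·0.00416667° lat → SW at lon 38.6°, lat 88.1417°.
Cell spans 0.00833333° lon × 0.00416667° lat. Centre is SW corner plus half of each.
latitude 88.14375, longitude 38.60417.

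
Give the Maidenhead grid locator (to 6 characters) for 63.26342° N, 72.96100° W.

Shift to the Maidenhead origin (180°W, 90°S): lon 107.0390, lat 153.2634.
Field: lon ⌊107.0390/20⌋ = 5 → F; lat ⌊153.2634/10⌋ = 15 → P.
Square: lon ⌊7.0390/2⌋ = 3; lat ⌊3.2634/1⌋ = 3.
Subsquare: lon ⌊1.0390/0.0833333⌋ = 12 → m; lat ⌊0.2634/0.0416667⌋ = 6 → g.

FP33mg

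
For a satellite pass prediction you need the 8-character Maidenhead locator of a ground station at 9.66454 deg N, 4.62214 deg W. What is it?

Shift to the Maidenhead origin (180°W, 90°S): lon 175.37786, lat 99.66454.
Field: 175.37786/20 → 8 → I, 99.66454/10 → 9 → J; chars IJ.
Square: 15.37786/2 → 7, 9.66454/1 → 9; chars 79.
Subsquare: 1.37786/0.0833333 → 16 → q, 0.66454/0.0416667 → 15 → p; chars qp.
Extended square: 0.04453/0.00833333 → 5, 0.03954/0.00416667 → 9; chars 59.

IJ79qp59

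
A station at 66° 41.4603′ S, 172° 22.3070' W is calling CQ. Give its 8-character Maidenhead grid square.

AC33th54

Shift to the Maidenhead origin (180°W, 90°S): lon 7.62822, lat 23.30899.
Field: 7.62822/20 → 0 → A, 23.30899/10 → 2 → C; chars AC.
Square: 7.62822/2 → 3, 3.30899/1 → 3; chars 33.
Subsquare: 1.62822/0.0833333 → 19 → t, 0.30899/0.0416667 → 7 → h; chars th.
Extended square: 0.04488/0.00833333 → 5, 0.01733/0.00416667 → 4; chars 54.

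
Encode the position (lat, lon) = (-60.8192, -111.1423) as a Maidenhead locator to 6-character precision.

DC49ke

Shift to the Maidenhead origin (180°W, 90°S): lon 68.8577, lat 29.1808.
Field: lon ⌊68.8577/20⌋ = 3 → D; lat ⌊29.1808/10⌋ = 2 → C.
Square: lon ⌊8.8577/2⌋ = 4; lat ⌊9.1808/1⌋ = 9.
Subsquare: lon ⌊0.8577/0.0833333⌋ = 10 → k; lat ⌊0.1808/0.0416667⌋ = 4 → e.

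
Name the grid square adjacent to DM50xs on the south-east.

DM60ar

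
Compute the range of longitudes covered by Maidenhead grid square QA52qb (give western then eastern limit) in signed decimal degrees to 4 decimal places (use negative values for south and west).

151.3333, 151.4167

Field Q=16, A=0: +16·20° lon, +0·10° lat → SW at lon 140°, lat -90°.
Square 5, 2: +5·2° lon, +2·1° lat → SW at lon 150°, lat -88°.
Subsquare q=16, b=1: +16·0.0833333° lon, +1·0.0416667° lat → SW at lon 151.333°, lat -87.9583°.
Cell spans 0.0833333° lon × 0.0416667° lat.
west 151.3333, east 151.4167.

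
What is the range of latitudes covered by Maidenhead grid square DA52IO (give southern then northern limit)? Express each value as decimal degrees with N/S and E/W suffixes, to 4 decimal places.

Field D=3, A=0: +3·20° lon, +0·10° lat → SW at lon -120°, lat -90°.
Square 5, 2: +5·2° lon, +2·1° lat → SW at lon -110°, lat -88°.
Subsquare i=8, o=14: +8·0.0833333° lon, +14·0.0416667° lat → SW at lon -109.333°, lat -87.4167°.
Cell spans 0.0833333° lon × 0.0416667° lat.
south 87.4167° S, north 87.3750° S.

87.4167° S, 87.3750° S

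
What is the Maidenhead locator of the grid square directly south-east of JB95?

Longitude square 9; +1 → 10, wraps to 0, carry into field.
Longitude field J = 9; +1 → 10 = K.
Latitude square 5; −1 → 4.

KB04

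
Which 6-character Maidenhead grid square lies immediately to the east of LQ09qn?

LQ09rn

Longitude subsquare q = 16; +1 → 17 = r.
The latitude characters are unchanged.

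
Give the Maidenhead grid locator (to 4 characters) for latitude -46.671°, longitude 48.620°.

Offset from 180°W / 90°S: lon 228.62°, lat 43.33°.
Field (20°×10°, letters A–R): 228.62/20 → 11 → L, 43.33/10 → 4 → E; chars LE.
Square (2°×1°, digits 0–9): 8.62/2 → 4, 3.33/1 → 3; chars 43.

LE43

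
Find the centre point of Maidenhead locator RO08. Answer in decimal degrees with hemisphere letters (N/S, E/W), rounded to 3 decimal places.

58.500° N, 161.000° E

Field R=17, O=14: +17·20° lon, +14·10° lat → SW at lon 160°, lat 50°.
Square 0, 8: +0·2° lon, +8·1° lat → SW at lon 160°, lat 58°.
Cell spans 2° lon × 1° lat. Centre is SW corner plus half of each.
latitude 58.500° N, longitude 161.000° E.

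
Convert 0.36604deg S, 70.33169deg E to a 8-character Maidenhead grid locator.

MI59dp92

Offset from 180°W / 90°S: lon 250.33169°, lat 89.63396°.
Field: lon ⌊250.33169/20⌋ = 12 → M; lat ⌊89.63396/10⌋ = 8 → I.
Square: lon ⌊10.33169/2⌋ = 5; lat ⌊9.63396/1⌋ = 9.
Subsquare: lon ⌊0.33169/0.0833333⌋ = 3 → d; lat ⌊0.63396/0.0416667⌋ = 15 → p.
Extended square: lon ⌊0.08169/0.00833333⌋ = 9; lat ⌊0.00896/0.00416667⌋ = 2.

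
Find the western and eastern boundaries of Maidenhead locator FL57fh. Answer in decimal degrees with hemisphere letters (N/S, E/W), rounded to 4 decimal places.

69.5833° W, 69.5000° W

Field F=5, L=11: +5·20° lon, +11·10° lat → SW at lon -80°, lat 20°.
Square 5, 7: +5·2° lon, +7·1° lat → SW at lon -70°, lat 27°.
Subsquare f=5, h=7: +5·0.0833333° lon, +7·0.0416667° lat → SW at lon -69.5833°, lat 27.2917°.
Cell spans 0.0833333° lon × 0.0416667° lat.
west 69.5833° W, east 69.5000° W.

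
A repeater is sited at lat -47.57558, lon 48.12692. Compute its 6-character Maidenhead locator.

Shift to the Maidenhead origin (180°W, 90°S): lon 228.1269, lat 42.4244.
Field (20°×10°, letters A–R): 228.1269/20 → 11 → L, 42.4244/10 → 4 → E; chars LE.
Square (2°×1°, digits 0–9): 8.1269/2 → 4, 2.4244/1 → 2; chars 42.
Subsquare (5′×2.5′, letters a–x): 0.1269/0.0833333 → 1 → b, 0.4244/0.0416667 → 10 → k; chars bk.

LE42bk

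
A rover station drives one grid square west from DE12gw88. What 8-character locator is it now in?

DE12gw78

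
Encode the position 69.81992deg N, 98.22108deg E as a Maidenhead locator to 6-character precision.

NP99ct

Add 180° to longitude and 90° to latitude: 278.2211, 159.8199.
Field (20°×10°, letters A–R): lon ⌊278.2211/20⌋ = 13 → N; lat ⌊159.8199/10⌋ = 15 → P.
Square (2°×1°, digits 0–9): lon ⌊18.2211/2⌋ = 9; lat ⌊9.8199/1⌋ = 9.
Subsquare (5′×2.5′, letters a–x): lon ⌊0.2211/0.0833333⌋ = 2 → c; lat ⌊0.8199/0.0416667⌋ = 19 → t.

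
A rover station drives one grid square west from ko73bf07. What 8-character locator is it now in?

Longitude extended square 0; −1 → -1, wraps to 9, carry into subsquare.
Longitude subsquare b = 1; −1 → 0 = a.
The latitude characters are unchanged.

KO73af97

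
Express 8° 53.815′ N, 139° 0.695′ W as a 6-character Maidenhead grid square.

Offset from 180°W / 90°S: lon 40.9884°, lat 98.8969°.
Field: 40.9884/20 → 2 → C, 98.8969/10 → 9 → J; chars CJ.
Square: 0.9884/2 → 0, 8.8969/1 → 8; chars 08.
Subsquare: 0.9884/0.0833333 → 11 → l, 0.8969/0.0416667 → 21 → v; chars lv.

CJ08lv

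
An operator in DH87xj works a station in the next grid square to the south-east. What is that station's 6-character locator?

DH97ai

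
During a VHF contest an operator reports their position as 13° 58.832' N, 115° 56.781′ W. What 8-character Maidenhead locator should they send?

Offset from 180°W / 90°S: lon 64.05365°, lat 103.98053°.
Field: 64.05365/20 → 3 → D, 103.98053/10 → 10 → K; chars DK.
Square: 4.05365/2 → 2, 3.98053/1 → 3; chars 23.
Subsquare: 0.05365/0.0833333 → 0 → a, 0.98053/0.0416667 → 23 → x; chars ax.
Extended square: 0.05365/0.00833333 → 6, 0.02220/0.00416667 → 5; chars 65.

DK23ax65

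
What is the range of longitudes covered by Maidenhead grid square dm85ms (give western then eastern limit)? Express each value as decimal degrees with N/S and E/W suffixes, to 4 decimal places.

Field D=3, M=12: +3·20° lon, +12·10° lat → SW at lon -120°, lat 30°.
Square 8, 5: +8·2° lon, +5·1° lat → SW at lon -104°, lat 35°.
Subsquare m=12, s=18: +12·0.0833333° lon, +18·0.0416667° lat → SW at lon -103°, lat 35.75°.
Cell spans 0.0833333° lon × 0.0416667° lat.
west 103.0000° W, east 102.9167° W.

103.0000° W, 102.9167° W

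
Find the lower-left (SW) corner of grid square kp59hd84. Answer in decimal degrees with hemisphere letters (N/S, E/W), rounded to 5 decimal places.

69.14167° N, 30.65000° E

Field K=10, P=15: +10·20° lon, +15·10° lat → SW at lon 20°, lat 60°.
Square 5, 9: +5·2° lon, +9·1° lat → SW at lon 30°, lat 69°.
Subsquare h=7, d=3: +7·0.0833333° lon, +3·0.0416667° lat → SW at lon 30.5833°, lat 69.125°.
Extended square 8, 4: +8·0.00833333° lon, +4·0.00416667° lat → SW at lon 30.65°, lat 69.1417°.
latitude 69.14167° N, longitude 30.65000° E.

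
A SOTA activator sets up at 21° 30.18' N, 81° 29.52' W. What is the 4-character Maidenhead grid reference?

Offset from 180°W / 90°S: lon 98.51°, lat 111.50°.
Field: lon ⌊98.51/20⌋ = 4 → E; lat ⌊111.50/10⌋ = 11 → L.
Square: lon ⌊18.51/2⌋ = 9; lat ⌊1.50/1⌋ = 1.

EL91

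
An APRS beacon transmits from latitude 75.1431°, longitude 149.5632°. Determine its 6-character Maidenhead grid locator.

QQ45sd

Add 180° to longitude and 90° to latitude: 329.5632, 165.1431.
Field (20°×10°, letters A–R): lon ⌊329.5632/20⌋ = 16 → Q; lat ⌊165.1431/10⌋ = 16 → Q.
Square (2°×1°, digits 0–9): lon ⌊9.5632/2⌋ = 4; lat ⌊5.1431/1⌋ = 5.
Subsquare (5′×2.5′, letters a–x): lon ⌊1.5632/0.0833333⌋ = 18 → s; lat ⌊0.1431/0.0416667⌋ = 3 → d.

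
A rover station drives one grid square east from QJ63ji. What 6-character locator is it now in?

Longitude subsquare j = 9; +1 → 10 = k.
The latitude characters are unchanged.

QJ63ki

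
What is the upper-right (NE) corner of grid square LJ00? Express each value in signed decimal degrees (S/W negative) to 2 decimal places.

Field L=11, J=9: +11·20° lon, +9·10° lat → SW at lon 40°, lat 0°.
Square 0, 0: +0·2° lon, +0·1° lat → SW at lon 40°, lat 0°.
Cell spans 2° lon × 1° lat. NE corner is SW corner plus one full cell.
latitude 1.00, longitude 42.00.

1.00, 42.00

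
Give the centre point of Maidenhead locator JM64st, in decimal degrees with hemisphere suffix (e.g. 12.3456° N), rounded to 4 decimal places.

34.8125° N, 13.5417° E

Field J=9, M=12: +9·20° lon, +12·10° lat → SW at lon 0°, lat 30°.
Square 6, 4: +6·2° lon, +4·1° lat → SW at lon 12°, lat 34°.
Subsquare s=18, t=19: +18·0.0833333° lon, +19·0.0416667° lat → SW at lon 13.5°, lat 34.7917°.
Cell spans 0.0833333° lon × 0.0416667° lat. Centre is SW corner plus half of each.
latitude 34.8125° N, longitude 13.5417° E.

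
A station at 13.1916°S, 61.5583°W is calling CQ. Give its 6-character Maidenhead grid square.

FH96ft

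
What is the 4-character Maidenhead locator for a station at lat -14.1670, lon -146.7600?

Offset from 180°W / 90°S: lon 33.24°, lat 75.83°.
Field: 33.24/20 → 1 → B, 75.83/10 → 7 → H; chars BH.
Square: 13.24/2 → 6, 5.83/1 → 5; chars 65.

BH65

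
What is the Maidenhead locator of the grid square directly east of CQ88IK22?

CQ88ik32

Longitude extended square 2; +1 → 3.
The latitude characters are unchanged.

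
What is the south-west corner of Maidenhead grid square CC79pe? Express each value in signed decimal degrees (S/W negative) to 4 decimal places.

-60.8333, -124.7500

Field C=2, C=2: +2·20° lon, +2·10° lat → SW at lon -140°, lat -70°.
Square 7, 9: +7·2° lon, +9·1° lat → SW at lon -126°, lat -61°.
Subsquare p=15, e=4: +15·0.0833333° lon, +4·0.0416667° lat → SW at lon -124.75°, lat -60.8333°.
latitude -60.8333, longitude -124.7500.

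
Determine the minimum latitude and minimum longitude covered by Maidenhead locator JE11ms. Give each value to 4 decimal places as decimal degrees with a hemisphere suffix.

48.2500° S, 3.0000° E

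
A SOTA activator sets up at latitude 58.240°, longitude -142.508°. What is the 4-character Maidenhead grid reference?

BO88

Add 180° to longitude and 90° to latitude: 37.49, 148.24.
Field: lon ⌊37.49/20⌋ = 1 → B; lat ⌊148.24/10⌋ = 14 → O.
Square: lon ⌊17.49/2⌋ = 8; lat ⌊8.24/1⌋ = 8.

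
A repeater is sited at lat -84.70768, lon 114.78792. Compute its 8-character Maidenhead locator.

OA75jh40

Shift to the Maidenhead origin (180°W, 90°S): lon 294.78792, lat 5.29232.
Field (20°×10°, letters A–R): 294.78792/20 → 14 → O, 5.29232/10 → 0 → A; chars OA.
Square (2°×1°, digits 0–9): 14.78792/2 → 7, 5.29232/1 → 5; chars 75.
Subsquare (5′×2.5′, letters a–x): 0.78792/0.0833333 → 9 → j, 0.29232/0.0416667 → 7 → h; chars jh.
Extended square (30″×15″, digits 0–9): 0.03792/0.00833333 → 4, 0.00065/0.00416667 → 0; chars 40.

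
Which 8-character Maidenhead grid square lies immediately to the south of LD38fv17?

LD38fv16

Latitude extended square 7; −1 → 6.
The longitude characters are unchanged.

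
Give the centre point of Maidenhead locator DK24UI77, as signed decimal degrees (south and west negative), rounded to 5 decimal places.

14.36458, -114.27083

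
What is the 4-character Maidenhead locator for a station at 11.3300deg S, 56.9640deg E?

Shift to the Maidenhead origin (180°W, 90°S): lon 236.96, lat 78.67.
Field: lon ⌊236.96/20⌋ = 11 → L; lat ⌊78.67/10⌋ = 7 → H.
Square: lon ⌊16.96/2⌋ = 8; lat ⌊8.67/1⌋ = 8.

LH88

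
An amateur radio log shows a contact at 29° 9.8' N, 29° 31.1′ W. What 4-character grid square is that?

HL59

Offset from 180°W / 90°S: lon 150.48°, lat 119.16°.
Field (20°×10°, letters A–R): lon ⌊150.48/20⌋ = 7 → H; lat ⌊119.16/10⌋ = 11 → L.
Square (2°×1°, digits 0–9): lon ⌊10.48/2⌋ = 5; lat ⌊9.16/1⌋ = 9.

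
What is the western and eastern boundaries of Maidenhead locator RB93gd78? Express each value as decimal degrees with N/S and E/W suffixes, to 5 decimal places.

Field R=17, B=1: +17·20° lon, +1·10° lat → SW at lon 160°, lat -80°.
Square 9, 3: +9·2° lon, +3·1° lat → SW at lon 178°, lat -77°.
Subsquare g=6, d=3: +6·0.0833333° lon, +3·0.0416667° lat → SW at lon 178.5°, lat -76.875°.
Extended square 7, 8: +7·0.00833333° lon, +8·0.00416667° lat → SW at lon 178.558°, lat -76.8417°.
Cell spans 0.00833333° lon × 0.00416667° lat.
west 178.55833° E, east 178.56667° E.

178.55833° E, 178.56667° E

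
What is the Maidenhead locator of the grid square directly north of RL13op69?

RL13oq60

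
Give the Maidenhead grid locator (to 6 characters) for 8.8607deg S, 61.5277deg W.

Shift to the Maidenhead origin (180°W, 90°S): lon 118.4723, lat 81.1393.
Field: 118.4723/20 → 5 → F, 81.1393/10 → 8 → I; chars FI.
Square: 18.4723/2 → 9, 1.1393/1 → 1; chars 91.
Subsquare: 0.4723/0.0833333 → 5 → f, 0.1393/0.0416667 → 3 → d; chars fd.

FI91fd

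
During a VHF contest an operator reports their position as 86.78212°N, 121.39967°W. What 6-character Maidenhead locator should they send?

CR96hs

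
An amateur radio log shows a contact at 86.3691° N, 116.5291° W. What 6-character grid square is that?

DR16ri

Add 180° to longitude and 90° to latitude: 63.4709, 176.3691.
Field: 63.4709/20 → 3 → D, 176.3691/10 → 17 → R; chars DR.
Square: 3.4709/2 → 1, 6.3691/1 → 6; chars 16.
Subsquare: 1.4709/0.0833333 → 17 → r, 0.3691/0.0416667 → 8 → i; chars ri.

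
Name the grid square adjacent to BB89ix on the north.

Latitude subsquare x = 23; +1 → 24, wraps to 0 = a, carry into square.
Latitude square 9; +1 → 10, wraps to 0, carry into field.
Latitude field B = 1; +1 → 2 = C.
The longitude characters are unchanged.

BC80ia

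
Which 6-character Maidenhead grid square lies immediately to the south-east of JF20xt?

JF30as

Longitude subsquare x = 23; +1 → 24, wraps to 0 = a, carry into square.
Longitude square 2; +1 → 3.
Latitude subsquare t = 19; −1 → 18 = s.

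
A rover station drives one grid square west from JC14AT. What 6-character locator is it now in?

Longitude subsquare a = 0; −1 → -1, wraps to 23 = x, carry into square.
Longitude square 1; −1 → 0.
The latitude characters are unchanged.

JC04xt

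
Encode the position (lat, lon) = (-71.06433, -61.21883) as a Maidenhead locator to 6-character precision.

Shift to the Maidenhead origin (180°W, 90°S): lon 118.7812, lat 18.9357.
Field (20°×10°, letters A–R): 118.7812/20 → 5 → F, 18.9357/10 → 1 → B; chars FB.
Square (2°×1°, digits 0–9): 18.7812/2 → 9, 8.9357/1 → 8; chars 98.
Subsquare (5′×2.5′, letters a–x): 0.7812/0.0833333 → 9 → j, 0.9357/0.0416667 → 22 → w; chars jw.

FB98jw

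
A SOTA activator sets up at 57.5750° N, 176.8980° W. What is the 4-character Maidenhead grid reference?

AO17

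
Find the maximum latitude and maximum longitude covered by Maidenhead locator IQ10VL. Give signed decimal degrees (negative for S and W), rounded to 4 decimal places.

Field I=8, Q=16: +8·20° lon, +16·10° lat → SW at lon -20°, lat 70°.
Square 1, 0: +1·2° lon, +0·1° lat → SW at lon -18°, lat 70°.
Subsquare v=21, l=11: +21·0.0833333° lon, +11·0.0416667° lat → SW at lon -16.25°, lat 70.4583°.
Cell spans 0.0833333° lon × 0.0416667° lat. NE corner is SW corner plus one full cell.
latitude 70.5000, longitude -16.1667.

70.5000, -16.1667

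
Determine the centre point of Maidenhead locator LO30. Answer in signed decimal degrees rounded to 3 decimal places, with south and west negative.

50.500, 47.000

Field L=11, O=14: +11·20° lon, +14·10° lat → SW at lon 40°, lat 50°.
Square 3, 0: +3·2° lon, +0·1° lat → SW at lon 46°, lat 50°.
Cell spans 2° lon × 1° lat. Centre is SW corner plus half of each.
latitude 50.500, longitude 47.000.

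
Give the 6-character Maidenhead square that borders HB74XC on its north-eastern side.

HB84ad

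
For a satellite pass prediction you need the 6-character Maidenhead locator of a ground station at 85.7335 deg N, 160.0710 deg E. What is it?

RR05ar

Offset from 180°W / 90°S: lon 340.0710°, lat 175.7335°.
Field (20°×10°, letters A–R): 340.0710/20 → 17 → R, 175.7335/10 → 17 → R; chars RR.
Square (2°×1°, digits 0–9): 0.0710/2 → 0, 5.7335/1 → 5; chars 05.
Subsquare (5′×2.5′, letters a–x): 0.0710/0.0833333 → 0 → a, 0.7335/0.0416667 → 17 → r; chars ar.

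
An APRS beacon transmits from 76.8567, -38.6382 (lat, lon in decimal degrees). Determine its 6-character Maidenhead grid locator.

HQ06qu

Offset from 180°W / 90°S: lon 141.3618°, lat 166.8567°.
Field: 141.3618/20 → 7 → H, 166.8567/10 → 16 → Q; chars HQ.
Square: 1.3618/2 → 0, 6.8567/1 → 6; chars 06.
Subsquare: 1.3618/0.0833333 → 16 → q, 0.8567/0.0416667 → 20 → u; chars qu.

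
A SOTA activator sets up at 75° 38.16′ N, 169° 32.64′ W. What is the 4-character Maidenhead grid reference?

AQ55

Offset from 180°W / 90°S: lon 10.46°, lat 165.64°.
Field: 10.46/20 → 0 → A, 165.64/10 → 16 → Q; chars AQ.
Square: 10.46/2 → 5, 5.64/1 → 5; chars 55.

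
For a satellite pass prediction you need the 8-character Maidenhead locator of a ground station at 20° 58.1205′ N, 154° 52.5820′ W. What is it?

Add 180° to longitude and 90° to latitude: 25.12363, 110.96868.
Field: 25.12363/20 → 1 → B, 110.96868/10 → 11 → L; chars BL.
Square: 5.12363/2 → 2, 0.96868/1 → 0; chars 20.
Subsquare: 1.12363/0.0833333 → 13 → n, 0.96868/0.0416667 → 23 → x; chars nx.
Extended square: 0.04030/0.00833333 → 4, 0.01034/0.00416667 → 2; chars 42.

BL20nx42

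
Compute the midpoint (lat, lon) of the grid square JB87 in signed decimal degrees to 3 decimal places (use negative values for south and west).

-72.500, 17.000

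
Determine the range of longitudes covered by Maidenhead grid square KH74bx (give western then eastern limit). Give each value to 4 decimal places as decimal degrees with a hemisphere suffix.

34.0833° E, 34.1667° E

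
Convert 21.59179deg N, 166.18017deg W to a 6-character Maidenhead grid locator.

AL61vo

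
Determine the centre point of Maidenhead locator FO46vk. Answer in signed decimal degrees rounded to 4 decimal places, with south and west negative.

Field F=5, O=14: +5·20° lon, +14·10° lat → SW at lon -80°, lat 50°.
Square 4, 6: +4·2° lon, +6·1° lat → SW at lon -72°, lat 56°.
Subsquare v=21, k=10: +21·0.0833333° lon, +10·0.0416667° lat → SW at lon -70.25°, lat 56.4167°.
Cell spans 0.0833333° lon × 0.0416667° lat. Centre is SW corner plus half of each.
latitude 56.4375, longitude -70.2083.

56.4375, -70.2083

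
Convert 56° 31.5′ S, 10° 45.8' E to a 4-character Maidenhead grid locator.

JD53

Add 180° to longitude and 90° to latitude: 190.76, 33.48.
Field: lon ⌊190.76/20⌋ = 9 → J; lat ⌊33.48/10⌋ = 3 → D.
Square: lon ⌊10.76/2⌋ = 5; lat ⌊3.48/1⌋ = 3.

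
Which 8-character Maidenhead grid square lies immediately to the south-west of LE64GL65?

LE64gl54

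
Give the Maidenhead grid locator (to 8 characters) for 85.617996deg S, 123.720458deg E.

PA14uj61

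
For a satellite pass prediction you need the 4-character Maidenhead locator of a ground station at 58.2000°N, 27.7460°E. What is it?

Add 180° to longitude and 90° to latitude: 207.75, 148.20.
Field: 207.75/20 → 10 → K, 148.20/10 → 14 → O; chars KO.
Square: 7.75/2 → 3, 8.20/1 → 8; chars 38.

KO38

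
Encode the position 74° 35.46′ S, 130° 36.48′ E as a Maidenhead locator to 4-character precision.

PB55

Offset from 180°W / 90°S: lon 310.61°, lat 15.41°.
Field (20°×10°, letters A–R): lon ⌊310.61/20⌋ = 15 → P; lat ⌊15.41/10⌋ = 1 → B.
Square (2°×1°, digits 0–9): lon ⌊10.61/2⌋ = 5; lat ⌊5.41/1⌋ = 5.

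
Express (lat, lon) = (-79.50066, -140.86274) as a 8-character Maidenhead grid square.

Add 180° to longitude and 90° to latitude: 39.13726, 10.49934.
Field: lon ⌊39.13726/20⌋ = 1 → B; lat ⌊10.49934/10⌋ = 1 → B.
Square: lon ⌊19.13726/2⌋ = 9; lat ⌊0.49934/1⌋ = 0.
Subsquare: lon ⌊1.13726/0.0833333⌋ = 13 → n; lat ⌊0.49934/0.0416667⌋ = 11 → l.
Extended square: lon ⌊0.05393/0.00833333⌋ = 6; lat ⌊0.04101/0.00416667⌋ = 9.

BB90nl69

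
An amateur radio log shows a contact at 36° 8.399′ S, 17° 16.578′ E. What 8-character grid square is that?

Shift to the Maidenhead origin (180°W, 90°S): lon 197.27630, lat 53.86002.
Field: 197.27630/20 → 9 → J, 53.86002/10 → 5 → F; chars JF.
Square: 17.27630/2 → 8, 3.86002/1 → 3; chars 83.
Subsquare: 1.27630/0.0833333 → 15 → p, 0.86002/0.0416667 → 20 → u; chars pu.
Extended square: 0.02630/0.00833333 → 3, 0.02668/0.00416667 → 6; chars 36.

JF83pu36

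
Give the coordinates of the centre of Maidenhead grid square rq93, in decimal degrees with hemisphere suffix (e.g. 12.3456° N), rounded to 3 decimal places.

Field R=17, Q=16: +17·20° lon, +16·10° lat → SW at lon 160°, lat 70°.
Square 9, 3: +9·2° lon, +3·1° lat → SW at lon 178°, lat 73°.
Cell spans 2° lon × 1° lat. Centre is SW corner plus half of each.
latitude 73.500° N, longitude 179.000° E.

73.500° N, 179.000° E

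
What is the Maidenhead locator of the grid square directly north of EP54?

EP55

Latitude square 4; +1 → 5.
The longitude characters are unchanged.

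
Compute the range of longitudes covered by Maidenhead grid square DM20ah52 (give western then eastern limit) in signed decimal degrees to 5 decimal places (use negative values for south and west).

-115.95833, -115.95000

Field D=3, M=12: +3·20° lon, +12·10° lat → SW at lon -120°, lat 30°.
Square 2, 0: +2·2° lon, +0·1° lat → SW at lon -116°, lat 30°.
Subsquare a=0, h=7: +0·0.0833333° lon, +7·0.0416667° lat → SW at lon -116°, lat 30.2917°.
Extended square 5, 2: +5·0.00833333° lon, +2·0.00416667° lat → SW at lon -115.958°, lat 30.3°.
Cell spans 0.00833333° lon × 0.00416667° lat.
west -115.95833, east -115.95000.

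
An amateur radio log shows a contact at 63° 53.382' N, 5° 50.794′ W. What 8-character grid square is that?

IP73bv83

Shift to the Maidenhead origin (180°W, 90°S): lon 174.15343, lat 153.88970.
Field (20°×10°, letters A–R): 174.15343/20 → 8 → I, 153.88970/10 → 15 → P; chars IP.
Square (2°×1°, digits 0–9): 14.15343/2 → 7, 3.88970/1 → 3; chars 73.
Subsquare (5′×2.5′, letters a–x): 0.15343/0.0833333 → 1 → b, 0.88970/0.0416667 → 21 → v; chars bv.
Extended square (30″×15″, digits 0–9): 0.07010/0.00833333 → 8, 0.01470/0.00416667 → 3; chars 83.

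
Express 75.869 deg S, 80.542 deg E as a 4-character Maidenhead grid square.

Offset from 180°W / 90°S: lon 260.54°, lat 14.13°.
Field: 260.54/20 → 13 → N, 14.13/10 → 1 → B; chars NB.
Square: 0.54/2 → 0, 4.13/1 → 4; chars 04.

NB04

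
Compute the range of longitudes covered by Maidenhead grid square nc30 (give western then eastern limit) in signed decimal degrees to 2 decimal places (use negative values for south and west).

86.00, 88.00

Field N=13, C=2: +13·20° lon, +2·10° lat → SW at lon 80°, lat -70°.
Square 3, 0: +3·2° lon, +0·1° lat → SW at lon 86°, lat -70°.
Cell spans 2° lon × 1° lat.
west 86.00, east 88.00.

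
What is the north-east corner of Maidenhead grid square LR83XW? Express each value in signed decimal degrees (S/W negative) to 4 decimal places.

83.9583, 58.0000

Field L=11, R=17: +11·20° lon, +17·10° lat → SW at lon 40°, lat 80°.
Square 8, 3: +8·2° lon, +3·1° lat → SW at lon 56°, lat 83°.
Subsquare x=23, w=22: +23·0.0833333° lon, +22·0.0416667° lat → SW at lon 57.9167°, lat 83.9167°.
Cell spans 0.0833333° lon × 0.0416667° lat. NE corner is SW corner plus one full cell.
latitude 83.9583, longitude 58.0000.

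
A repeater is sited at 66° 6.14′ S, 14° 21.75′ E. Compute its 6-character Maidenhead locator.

JC73ev

Offset from 180°W / 90°S: lon 194.3625°, lat 23.8977°.
Field (20°×10°, letters A–R): 194.3625/20 → 9 → J, 23.8977/10 → 2 → C; chars JC.
Square (2°×1°, digits 0–9): 14.3625/2 → 7, 3.8977/1 → 3; chars 73.
Subsquare (5′×2.5′, letters a–x): 0.3625/0.0833333 → 4 → e, 0.8977/0.0416667 → 21 → v; chars ev.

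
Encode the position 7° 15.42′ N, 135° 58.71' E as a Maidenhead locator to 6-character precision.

Offset from 180°W / 90°S: lon 315.9785°, lat 97.2570°.
Field: lon ⌊315.9785/20⌋ = 15 → P; lat ⌊97.2570/10⌋ = 9 → J.
Square: lon ⌊15.9785/2⌋ = 7; lat ⌊7.2570/1⌋ = 7.
Subsquare: lon ⌊1.9785/0.0833333⌋ = 23 → x; lat ⌊0.2570/0.0416667⌋ = 6 → g.

PJ77xg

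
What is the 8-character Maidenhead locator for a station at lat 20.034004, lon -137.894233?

CL10ba28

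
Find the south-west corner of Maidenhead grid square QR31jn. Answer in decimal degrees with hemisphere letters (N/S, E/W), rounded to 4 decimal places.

81.5417° N, 146.7500° E

Field Q=16, R=17: +16·20° lon, +17·10° lat → SW at lon 140°, lat 80°.
Square 3, 1: +3·2° lon, +1·1° lat → SW at lon 146°, lat 81°.
Subsquare j=9, n=13: +9·0.0833333° lon, +13·0.0416667° lat → SW at lon 146.75°, lat 81.5417°.
latitude 81.5417° N, longitude 146.7500° E.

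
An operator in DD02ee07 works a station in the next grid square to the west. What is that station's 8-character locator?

DD02de97

Longitude extended square 0; −1 → -1, wraps to 9, carry into subsquare.
Longitude subsquare e = 4; −1 → 3 = d.
The latitude characters are unchanged.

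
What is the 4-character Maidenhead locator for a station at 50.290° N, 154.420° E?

QO70

Add 180° to longitude and 90° to latitude: 334.42, 140.29.
Field: lon ⌊334.42/20⌋ = 16 → Q; lat ⌊140.29/10⌋ = 14 → O.
Square: lon ⌊14.42/2⌋ = 7; lat ⌊0.29/1⌋ = 0.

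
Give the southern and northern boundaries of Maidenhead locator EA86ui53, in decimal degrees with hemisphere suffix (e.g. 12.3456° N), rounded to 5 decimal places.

83.65417° S, 83.65000° S

Field E=4, A=0: +4·20° lon, +0·10° lat → SW at lon -100°, lat -90°.
Square 8, 6: +8·2° lon, +6·1° lat → SW at lon -84°, lat -84°.
Subsquare u=20, i=8: +20·0.0833333° lon, +8·0.0416667° lat → SW at lon -82.3333°, lat -83.6667°.
Extended square 5, 3: +5·0.00833333° lon, +3·0.00416667° lat → SW at lon -82.2917°, lat -83.6542°.
Cell spans 0.00833333° lon × 0.00416667° lat.
south 83.65417° S, north 83.65000° S.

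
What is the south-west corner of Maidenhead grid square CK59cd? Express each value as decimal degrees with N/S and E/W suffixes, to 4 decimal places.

19.1250° N, 129.8333° W

Field C=2, K=10: +2·20° lon, +10·10° lat → SW at lon -140°, lat 10°.
Square 5, 9: +5·2° lon, +9·1° lat → SW at lon -130°, lat 19°.
Subsquare c=2, d=3: +2·0.0833333° lon, +3·0.0416667° lat → SW at lon -129.833°, lat 19.125°.
latitude 19.1250° N, longitude 129.8333° W.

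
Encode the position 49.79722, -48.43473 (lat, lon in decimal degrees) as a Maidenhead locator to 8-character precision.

Offset from 180°W / 90°S: lon 131.56527°, lat 139.79722°.
Field: 131.56527/20 → 6 → G, 139.79722/10 → 13 → N; chars GN.
Square: 11.56527/2 → 5, 9.79722/1 → 9; chars 59.
Subsquare: 1.56527/0.0833333 → 18 → s, 0.79722/0.0416667 → 19 → t; chars st.
Extended square: 0.06527/0.00833333 → 7, 0.00555/0.00416667 → 1; chars 71.

GN59st71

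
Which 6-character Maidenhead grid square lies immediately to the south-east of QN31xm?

Longitude subsquare x = 23; +1 → 24, wraps to 0 = a, carry into square.
Longitude square 3; +1 → 4.
Latitude subsquare m = 12; −1 → 11 = l.

QN41al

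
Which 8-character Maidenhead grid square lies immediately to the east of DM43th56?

DM43th66

Longitude extended square 5; +1 → 6.
The latitude characters are unchanged.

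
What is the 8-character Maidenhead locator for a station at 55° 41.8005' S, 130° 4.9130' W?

Shift to the Maidenhead origin (180°W, 90°S): lon 49.91812, lat 34.30333.
Field (20°×10°, letters A–R): 49.91812/20 → 2 → C, 34.30333/10 → 3 → D; chars CD.
Square (2°×1°, digits 0–9): 9.91812/2 → 4, 4.30333/1 → 4; chars 44.
Subsquare (5′×2.5′, letters a–x): 1.91812/0.0833333 → 23 → x, 0.30333/0.0416667 → 7 → h; chars xh.
Extended square (30″×15″, digits 0–9): 0.00145/0.00833333 → 0, 0.01166/0.00416667 → 2; chars 02.

CD44xh02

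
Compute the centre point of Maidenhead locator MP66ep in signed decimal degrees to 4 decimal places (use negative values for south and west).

66.6458, 72.3750

Field M=12, P=15: +12·20° lon, +15·10° lat → SW at lon 60°, lat 60°.
Square 6, 6: +6·2° lon, +6·1° lat → SW at lon 72°, lat 66°.
Subsquare e=4, p=15: +4·0.0833333° lon, +15·0.0416667° lat → SW at lon 72.3333°, lat 66.625°.
Cell spans 0.0833333° lon × 0.0416667° lat. Centre is SW corner plus half of each.
latitude 66.6458, longitude 72.3750.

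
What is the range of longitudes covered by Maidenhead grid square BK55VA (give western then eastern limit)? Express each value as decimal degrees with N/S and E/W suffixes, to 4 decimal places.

148.2500° W, 148.1667° W

Field B=1, K=10: +1·20° lon, +10·10° lat → SW at lon -160°, lat 10°.
Square 5, 5: +5·2° lon, +5·1° lat → SW at lon -150°, lat 15°.
Subsquare v=21, a=0: +21·0.0833333° lon, +0·0.0416667° lat → SW at lon -148.25°, lat 15°.
Cell spans 0.0833333° lon × 0.0416667° lat.
west 148.2500° W, east 148.1667° W.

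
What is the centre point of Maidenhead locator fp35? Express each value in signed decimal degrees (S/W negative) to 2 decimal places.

Field F=5, P=15: +5·20° lon, +15·10° lat → SW at lon -80°, lat 60°.
Square 3, 5: +3·2° lon, +5·1° lat → SW at lon -74°, lat 65°.
Cell spans 2° lon × 1° lat. Centre is SW corner plus half of each.
latitude 65.50, longitude -73.00.

65.50, -73.00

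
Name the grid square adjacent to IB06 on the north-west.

HB97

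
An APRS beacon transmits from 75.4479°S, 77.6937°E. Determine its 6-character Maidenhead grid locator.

MB84un

Offset from 180°W / 90°S: lon 257.6937°, lat 14.5521°.
Field: 257.6937/20 → 12 → M, 14.5521/10 → 1 → B; chars MB.
Square: 17.6937/2 → 8, 4.5521/1 → 4; chars 84.
Subsquare: 1.6937/0.0833333 → 20 → u, 0.5521/0.0416667 → 13 → n; chars un.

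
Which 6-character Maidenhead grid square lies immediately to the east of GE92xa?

Longitude subsquare x = 23; +1 → 24, wraps to 0 = a, carry into square.
Longitude square 9; +1 → 10, wraps to 0, carry into field.
Longitude field G = 6; +1 → 7 = H.
The latitude characters are unchanged.

HE02aa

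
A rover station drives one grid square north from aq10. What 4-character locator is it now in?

AQ11

Latitude square 0; +1 → 1.
The longitude characters are unchanged.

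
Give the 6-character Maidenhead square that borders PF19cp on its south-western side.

Longitude subsquare c = 2; −1 → 1 = b.
Latitude subsquare p = 15; −1 → 14 = o.

PF19bo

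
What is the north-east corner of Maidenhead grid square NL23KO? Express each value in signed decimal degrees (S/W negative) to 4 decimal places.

23.6250, 84.9167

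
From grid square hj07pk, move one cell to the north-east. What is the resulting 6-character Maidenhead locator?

HJ07ql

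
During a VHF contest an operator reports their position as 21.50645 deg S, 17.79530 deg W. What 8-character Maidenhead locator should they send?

IG18cl48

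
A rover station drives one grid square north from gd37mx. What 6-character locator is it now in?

GD38ma

Latitude subsquare x = 23; +1 → 24, wraps to 0 = a, carry into square.
Latitude square 7; +1 → 8.
The longitude characters are unchanged.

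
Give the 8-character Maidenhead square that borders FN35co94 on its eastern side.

Longitude extended square 9; +1 → 10, wraps to 0, carry into subsquare.
Longitude subsquare c = 2; +1 → 3 = d.
The latitude characters are unchanged.

FN35do04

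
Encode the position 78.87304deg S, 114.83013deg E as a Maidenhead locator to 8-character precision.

OB71jd90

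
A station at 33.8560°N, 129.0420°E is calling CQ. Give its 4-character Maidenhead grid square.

PM43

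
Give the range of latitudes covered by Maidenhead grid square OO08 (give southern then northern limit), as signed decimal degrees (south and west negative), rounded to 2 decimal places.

58.00, 59.00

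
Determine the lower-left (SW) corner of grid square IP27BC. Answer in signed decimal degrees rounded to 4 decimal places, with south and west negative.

Field I=8, P=15: +8·20° lon, +15·10° lat → SW at lon -20°, lat 60°.
Square 2, 7: +2·2° lon, +7·1° lat → SW at lon -16°, lat 67°.
Subsquare b=1, c=2: +1·0.0833333° lon, +2·0.0416667° lat → SW at lon -15.9167°, lat 67.0833°.
latitude 67.0833, longitude -15.9167.

67.0833, -15.9167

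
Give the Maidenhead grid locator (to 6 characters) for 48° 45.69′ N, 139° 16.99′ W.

CN08is

Offset from 180°W / 90°S: lon 40.7168°, lat 138.7615°.
Field (20°×10°, letters A–R): 40.7168/20 → 2 → C, 138.7615/10 → 13 → N; chars CN.
Square (2°×1°, digits 0–9): 0.7168/2 → 0, 8.7615/1 → 8; chars 08.
Subsquare (5′×2.5′, letters a–x): 0.7168/0.0833333 → 8 → i, 0.7615/0.0416667 → 18 → s; chars is.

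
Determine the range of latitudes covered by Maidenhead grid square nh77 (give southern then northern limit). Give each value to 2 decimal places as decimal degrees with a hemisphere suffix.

13.00° S, 12.00° S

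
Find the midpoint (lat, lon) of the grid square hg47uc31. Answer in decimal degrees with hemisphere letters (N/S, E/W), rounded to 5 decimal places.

22.91042° S, 30.30417° W

Field H=7, G=6: +7·20° lon, +6·10° lat → SW at lon -40°, lat -30°.
Square 4, 7: +4·2° lon, +7·1° lat → SW at lon -32°, lat -23°.
Subsquare u=20, c=2: +20·0.0833333° lon, +2·0.0416667° lat → SW at lon -30.3333°, lat -22.9167°.
Extended square 3, 1: +3·0.00833333° lon, +1·0.00416667° lat → SW at lon -30.3083°, lat -22.9125°.
Cell spans 0.00833333° lon × 0.00416667° lat. Centre is SW corner plus half of each.
latitude 22.91042° S, longitude 30.30417° W.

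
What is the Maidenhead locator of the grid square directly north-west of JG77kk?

JG77jl

Longitude subsquare k = 10; −1 → 9 = j.
Latitude subsquare k = 10; +1 → 11 = l.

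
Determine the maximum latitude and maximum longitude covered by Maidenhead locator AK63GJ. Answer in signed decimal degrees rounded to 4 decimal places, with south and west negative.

Field A=0, K=10: +0·20° lon, +10·10° lat → SW at lon -180°, lat 10°.
Square 6, 3: +6·2° lon, +3·1° lat → SW at lon -168°, lat 13°.
Subsquare g=6, j=9: +6·0.0833333° lon, +9·0.0416667° lat → SW at lon -167.5°, lat 13.375°.
Cell spans 0.0833333° lon × 0.0416667° lat. NE corner is SW corner plus one full cell.
latitude 13.4167, longitude -167.4167.

13.4167, -167.4167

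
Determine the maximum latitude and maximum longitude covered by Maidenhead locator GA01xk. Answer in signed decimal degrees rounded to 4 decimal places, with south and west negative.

Field G=6, A=0: +6·20° lon, +0·10° lat → SW at lon -60°, lat -90°.
Square 0, 1: +0·2° lon, +1·1° lat → SW at lon -60°, lat -89°.
Subsquare x=23, k=10: +23·0.0833333° lon, +10·0.0416667° lat → SW at lon -58.0833°, lat -88.5833°.
Cell spans 0.0833333° lon × 0.0416667° lat. NE corner is SW corner plus one full cell.
latitude -88.5417, longitude -58.0000.

-88.5417, -58.0000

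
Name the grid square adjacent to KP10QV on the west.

Longitude subsquare q = 16; −1 → 15 = p.
The latitude characters are unchanged.

KP10pv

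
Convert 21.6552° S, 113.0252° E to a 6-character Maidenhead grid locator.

Add 180° to longitude and 90° to latitude: 293.0252, 68.3448.
Field (20°×10°, letters A–R): 293.0252/20 → 14 → O, 68.3448/10 → 6 → G; chars OG.
Square (2°×1°, digits 0–9): 13.0252/2 → 6, 8.3448/1 → 8; chars 68.
Subsquare (5′×2.5′, letters a–x): 1.0252/0.0833333 → 12 → m, 0.3448/0.0416667 → 8 → i; chars mi.

OG68mi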